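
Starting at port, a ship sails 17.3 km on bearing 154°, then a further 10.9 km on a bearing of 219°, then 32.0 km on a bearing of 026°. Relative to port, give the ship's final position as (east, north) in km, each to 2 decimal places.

Leg 1 (154°, 17.3 km): east 17.3 sin 154° = 7.58, north 17.3 cos 154° = -15.55
Leg 2 (219°, 10.9 km): east 10.9 sin 219° = -6.86, north 10.9 cos 219° = -8.47
Leg 3 (026°, 32.0 km): east 32.0 sin 26° = 14.03, north 32.0 cos 26° = 28.76
Summing: 14.75 km east, 4.74 km north → (14.75, 4.74).

(14.75, 4.74)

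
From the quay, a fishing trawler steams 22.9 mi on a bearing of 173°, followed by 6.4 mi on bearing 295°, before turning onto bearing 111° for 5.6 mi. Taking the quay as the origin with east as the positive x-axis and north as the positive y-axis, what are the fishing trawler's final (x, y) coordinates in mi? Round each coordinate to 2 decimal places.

Leg 1 (173°, 22.9 mi): east 22.9 sin 173° = 2.79, north 22.9 cos 173° = -22.73
Leg 2 (295°, 6.4 mi): east 6.4 sin 295° = -5.80, north 6.4 cos 295° = 2.70
Leg 3 (111°, 5.6 mi): east 5.6 sin 111° = 5.23, north 5.6 cos 111° = -2.01
Summing: 2.22 mi east, -22.03 mi north → (2.22, -22.03).

(2.22, -22.03)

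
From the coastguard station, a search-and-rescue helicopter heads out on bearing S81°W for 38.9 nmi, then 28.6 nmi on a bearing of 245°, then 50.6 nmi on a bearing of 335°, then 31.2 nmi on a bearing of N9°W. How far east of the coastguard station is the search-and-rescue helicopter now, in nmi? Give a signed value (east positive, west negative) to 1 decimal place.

Leg 1 (S81°W, 38.9 nmi): east 38.9 sin 261° = -38.42, north 38.9 cos 261° = -6.09
Leg 2 (245°, 28.6 nmi): east 28.6 sin 245° = -25.92, north 28.6 cos 245° = -12.09
Leg 3 (335°, 50.6 nmi): east 50.6 sin 335° = -21.38, north 50.6 cos 335° = 45.86
Leg 4 (N9°W, 31.2 nmi): east 31.2 sin 351° = -4.88, north 31.2 cos 351° = 30.82
Net east component: -90.61 nmi.

-90.6 nmi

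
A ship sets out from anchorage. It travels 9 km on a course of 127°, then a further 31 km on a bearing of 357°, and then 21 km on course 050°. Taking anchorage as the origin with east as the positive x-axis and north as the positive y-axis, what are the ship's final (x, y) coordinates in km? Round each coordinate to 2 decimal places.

(21.65, 39.04)

Leg 1 (127°, 9 km): east 9 sin 127° = 7.19, north 9 cos 127° = -5.42
Leg 2 (357°, 31 km): east 31 sin 357° = -1.62, north 31 cos 357° = 30.96
Leg 3 (050°, 21 km): east 21 sin 50° = 16.09, north 21 cos 50° = 13.50
Summing: 21.65 km east, 39.04 km north → (21.65, 39.04).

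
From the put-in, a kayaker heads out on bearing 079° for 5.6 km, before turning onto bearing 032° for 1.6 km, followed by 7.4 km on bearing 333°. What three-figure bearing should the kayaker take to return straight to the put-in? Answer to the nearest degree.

Leg 1 (079°, 5.6 km): east 5.6 sin 79° = 5.50, north 5.6 cos 79° = 1.07
Leg 2 (032°, 1.6 km): east 1.6 sin 32° = 0.85, north 1.6 cos 32° = 1.36
Leg 3 (333°, 7.4 km): east 7.4 sin 333° = -3.36, north 7.4 cos 333° = 6.59
Net displacement: 2.99 east, 9.02 north. Direction back to start is (-2.99, -9.02): bearing = atan2(-2.99, -9.02) mod 360° = 198.32° ≈ 198°.

198°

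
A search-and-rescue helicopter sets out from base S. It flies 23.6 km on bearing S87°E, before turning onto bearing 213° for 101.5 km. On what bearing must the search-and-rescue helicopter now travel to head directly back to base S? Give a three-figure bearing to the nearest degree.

Leg 1 (S87°E, 23.6 km): east 23.6 sin 93° = 23.57, north 23.6 cos 93° = -1.24
Leg 2 (213°, 101.5 km): east 101.5 sin 213° = -55.28, north 101.5 cos 213° = -85.13
Net displacement: -31.71 east, -86.36 north. Direction back to start is (31.71, 86.36): bearing = atan2(31.71, 86.36) mod 360° = 20.16° ≈ 020°.

020°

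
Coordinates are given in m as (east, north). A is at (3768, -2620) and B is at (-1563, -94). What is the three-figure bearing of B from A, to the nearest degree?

295°

Δeast = -1563 − 3768 = -5331.00; Δnorth = -94 − -2620 = 2526.00.
Bearing = atan2(Δeast, Δnorth) mod 360° = 295.35° ≈ 295°.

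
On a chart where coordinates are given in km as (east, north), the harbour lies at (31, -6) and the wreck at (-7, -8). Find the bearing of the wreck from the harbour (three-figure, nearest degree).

Δeast = -7 − 31 = -38.00; Δnorth = -8 − -6 = -2.00.
Bearing = atan2(Δeast, Δnorth) mod 360° = 266.99° ≈ 267°.

267°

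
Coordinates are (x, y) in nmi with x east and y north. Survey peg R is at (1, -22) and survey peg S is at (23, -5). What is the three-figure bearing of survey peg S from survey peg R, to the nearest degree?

052°

Δeast = 23 − 1 = 22.00; Δnorth = -5 − -22 = 17.00.
Bearing = atan2(Δeast, Δnorth) mod 360° = 52.31° ≈ 052°.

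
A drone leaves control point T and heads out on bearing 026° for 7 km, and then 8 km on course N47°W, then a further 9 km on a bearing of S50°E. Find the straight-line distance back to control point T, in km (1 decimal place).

Leg 1 (026°, 7 km): east 7 sin 26° = 3.07, north 7 cos 26° = 6.29
Leg 2 (N47°W, 8 km): east 8 sin 313° = -5.85, north 8 cos 313° = 5.46
Leg 3 (S50°E, 9 km): east 9 sin 130° = 6.89, north 9 cos 130° = -5.79
Net: 4.11 east, 5.96 north. Distance = √((4.11)² + (5.96)²) = 7.243 km.

7.2 km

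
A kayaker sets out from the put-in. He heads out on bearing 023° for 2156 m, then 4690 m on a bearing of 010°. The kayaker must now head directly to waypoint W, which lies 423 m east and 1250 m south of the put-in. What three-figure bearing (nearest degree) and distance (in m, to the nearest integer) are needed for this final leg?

189°, 7950 m

Leg 1 (023°, 2156 m): east 2156 sin 23° = 842.42, north 2156 cos 23° = 1984.61
Leg 2 (010°, 4690 m): east 4690 sin 10° = 814.41, north 4690 cos 10° = 4618.75
Current position: (1656.83, 6603.36). Target: (423, -1250). Remaining: Δeast = -1233.83, Δnorth = -7853.36.
Bearing = atan2(-1233.83, -7853.36) mod 360° = 188.93°; distance = √((-1233.83)² + (-7853.36)²) = 7949.688 m.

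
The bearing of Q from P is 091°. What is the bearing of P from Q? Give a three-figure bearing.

271°

Back-bearing = 091° + 180° = 271°.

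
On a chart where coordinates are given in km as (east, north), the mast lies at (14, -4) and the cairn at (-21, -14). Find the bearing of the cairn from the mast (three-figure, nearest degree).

254°

Δeast = -21 − 14 = -35.00; Δnorth = -14 − -4 = -10.00.
Bearing = atan2(Δeast, Δnorth) mod 360° = 254.05° ≈ 254°.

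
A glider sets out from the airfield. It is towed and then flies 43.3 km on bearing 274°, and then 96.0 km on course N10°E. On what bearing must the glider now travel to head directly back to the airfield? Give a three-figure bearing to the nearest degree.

165°

Leg 1 (274°, 43.3 km): east 43.3 sin 274° = -43.19, north 43.3 cos 274° = 3.02
Leg 2 (N10°E, 96.0 km): east 96.0 sin 10° = 16.67, north 96.0 cos 10° = 94.54
Net displacement: -26.52 east, 97.56 north. Direction back to start is (26.52, -97.56): bearing = atan2(26.52, -97.56) mod 360° = 164.79° ≈ 165°.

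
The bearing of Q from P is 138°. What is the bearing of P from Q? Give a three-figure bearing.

Back-bearing = 138° + 180° = 318°.

318°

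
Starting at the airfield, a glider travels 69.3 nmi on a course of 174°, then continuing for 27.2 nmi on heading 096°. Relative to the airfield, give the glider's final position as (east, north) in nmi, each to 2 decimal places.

Leg 1 (174°, 69.3 nmi): east 69.3 sin 174° = 7.24, north 69.3 cos 174° = -68.92
Leg 2 (096°, 27.2 nmi): east 27.2 sin 96° = 27.05, north 27.2 cos 96° = -2.84
Summing: 34.29 nmi east, -71.76 nmi north → (34.29, -71.76).

(34.29, -71.76)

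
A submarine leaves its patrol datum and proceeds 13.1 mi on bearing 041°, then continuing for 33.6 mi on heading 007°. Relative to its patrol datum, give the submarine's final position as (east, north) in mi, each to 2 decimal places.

(12.69, 43.24)

Leg 1 (041°, 13.1 mi): east 13.1 sin 41° = 8.59, north 13.1 cos 41° = 9.89
Leg 2 (007°, 33.6 mi): east 33.6 sin 7° = 4.09, north 33.6 cos 7° = 33.35
Summing: 12.69 mi east, 43.24 mi north → (12.69, 43.24).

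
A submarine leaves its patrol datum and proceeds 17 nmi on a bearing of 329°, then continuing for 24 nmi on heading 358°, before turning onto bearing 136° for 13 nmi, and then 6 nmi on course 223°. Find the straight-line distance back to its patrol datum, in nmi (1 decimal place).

Leg 1 (329°, 17 nmi): east 17 sin 329° = -8.76, north 17 cos 329° = 14.57
Leg 2 (358°, 24 nmi): east 24 sin 358° = -0.84, north 24 cos 358° = 23.99
Leg 3 (136°, 13 nmi): east 13 sin 136° = 9.03, north 13 cos 136° = -9.35
Leg 4 (223°, 6 nmi): east 6 sin 223° = -4.09, north 6 cos 223° = -4.39
Net: -4.65 east, 24.82 north. Distance = √((-4.65)² + (24.82)²) = 25.250 nmi.

25.3 nmi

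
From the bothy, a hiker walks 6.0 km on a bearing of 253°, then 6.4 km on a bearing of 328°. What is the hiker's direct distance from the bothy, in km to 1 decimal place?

9.8 km

Leg 1 (253°, 6.0 km): east 6.0 sin 253° = -5.74, north 6.0 cos 253° = -1.75
Leg 2 (328°, 6.4 km): east 6.4 sin 328° = -3.39, north 6.4 cos 328° = 5.43
Net: -9.13 east, 3.67 north. Distance = √((-9.13)² + (3.67)²) = 9.841 km.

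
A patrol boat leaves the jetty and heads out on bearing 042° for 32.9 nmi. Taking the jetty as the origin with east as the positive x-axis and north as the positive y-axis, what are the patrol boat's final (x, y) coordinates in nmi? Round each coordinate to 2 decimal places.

Leg 1 (042°, 32.9 nmi): east 32.9 sin 42° = 22.01, north 32.9 cos 42° = 24.45
Summing: 22.01 nmi east, 24.45 nmi north → (22.01, 24.45).

(22.01, 24.45)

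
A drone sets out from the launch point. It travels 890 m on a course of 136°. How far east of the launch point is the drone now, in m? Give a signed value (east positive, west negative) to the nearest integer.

618 m

Leg 1 (136°, 890 m): east 890 sin 136° = 618.25, north 890 cos 136° = -640.21
Net east component: 618.25 m.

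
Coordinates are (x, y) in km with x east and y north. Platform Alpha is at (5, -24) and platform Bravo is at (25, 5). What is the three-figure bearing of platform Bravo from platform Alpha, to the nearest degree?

035°

Δeast = 25 − 5 = 20.00; Δnorth = 5 − -24 = 29.00.
Bearing = atan2(Δeast, Δnorth) mod 360° = 34.59° ≈ 035°.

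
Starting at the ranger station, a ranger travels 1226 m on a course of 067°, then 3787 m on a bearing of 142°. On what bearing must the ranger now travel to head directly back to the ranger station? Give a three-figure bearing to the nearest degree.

Leg 1 (067°, 1226 m): east 1226 sin 67° = 1128.54, north 1226 cos 67° = 479.04
Leg 2 (142°, 3787 m): east 3787 sin 142° = 2331.51, north 3787 cos 142° = -2984.20
Net displacement: 3460.05 east, -2505.16 north. Direction back to start is (-3460.05, 2505.16): bearing = atan2(-3460.05, 2505.16) mod 360° = 305.91° ≈ 306°.

306°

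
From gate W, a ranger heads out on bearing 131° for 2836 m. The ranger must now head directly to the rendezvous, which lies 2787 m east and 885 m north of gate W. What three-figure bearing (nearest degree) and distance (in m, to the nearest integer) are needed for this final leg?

Leg 1 (131°, 2836 m): east 2836 sin 131° = 2140.36, north 2836 cos 131° = -1860.58
Current position: (2140.36, -1860.58). Target: (2787, 885). Remaining: Δeast = 646.64, Δnorth = 2745.58.
Bearing = atan2(646.64, 2745.58) mod 360° = 13.25°; distance = √((646.64)² + (2745.58)²) = 2820.705 m.

013°, 2821 m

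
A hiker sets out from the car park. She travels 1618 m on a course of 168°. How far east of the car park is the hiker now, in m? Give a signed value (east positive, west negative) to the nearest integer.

336 m

Leg 1 (168°, 1618 m): east 1618 sin 168° = 336.40, north 1618 cos 168° = -1582.64
Net east component: 336.40 m.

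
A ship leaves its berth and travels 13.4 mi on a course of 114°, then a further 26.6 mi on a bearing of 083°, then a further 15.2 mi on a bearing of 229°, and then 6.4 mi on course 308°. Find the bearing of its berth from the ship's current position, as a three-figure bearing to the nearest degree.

290°

Leg 1 (114°, 13.4 mi): east 13.4 sin 114° = 12.24, north 13.4 cos 114° = -5.45
Leg 2 (083°, 26.6 mi): east 26.6 sin 83° = 26.40, north 26.6 cos 83° = 3.24
Leg 3 (229°, 15.2 mi): east 15.2 sin 229° = -11.47, north 15.2 cos 229° = -9.97
Leg 4 (308°, 6.4 mi): east 6.4 sin 308° = -5.04, north 6.4 cos 308° = 3.94
Net displacement: 22.13 east, -8.24 north. Direction back to start is (-22.13, 8.24): bearing = atan2(-22.13, 8.24) mod 360° = 290.42° ≈ 290°.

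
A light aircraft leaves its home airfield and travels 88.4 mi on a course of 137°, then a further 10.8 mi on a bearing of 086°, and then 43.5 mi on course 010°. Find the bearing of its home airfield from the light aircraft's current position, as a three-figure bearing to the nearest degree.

Leg 1 (137°, 88.4 mi): east 88.4 sin 137° = 60.29, north 88.4 cos 137° = -64.65
Leg 2 (086°, 10.8 mi): east 10.8 sin 86° = 10.77, north 10.8 cos 86° = 0.75
Leg 3 (010°, 43.5 mi): east 43.5 sin 10° = 7.55, north 43.5 cos 10° = 42.84
Net displacement: 78.62 east, -21.06 north. Direction back to start is (-78.62, 21.06): bearing = atan2(-78.62, 21.06) mod 360° = 285.00° ≈ 285°.

285°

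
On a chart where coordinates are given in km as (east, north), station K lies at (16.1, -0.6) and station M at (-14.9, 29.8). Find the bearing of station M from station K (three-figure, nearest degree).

314°

Δeast = -14.9 − 16.1 = -31.00; Δnorth = 29.8 − -0.6 = 30.40.
Bearing = atan2(Δeast, Δnorth) mod 360° = 314.44° ≈ 314°.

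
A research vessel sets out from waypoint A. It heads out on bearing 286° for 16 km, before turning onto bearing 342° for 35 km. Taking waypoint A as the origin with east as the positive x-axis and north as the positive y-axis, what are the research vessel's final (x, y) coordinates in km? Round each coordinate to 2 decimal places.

Leg 1 (286°, 16 km): east 16 sin 286° = -15.38, north 16 cos 286° = 4.41
Leg 2 (342°, 35 km): east 35 sin 342° = -10.82, north 35 cos 342° = 33.29
Summing: -26.20 km east, 37.70 km north → (-26.20, 37.70).

(-26.20, 37.70)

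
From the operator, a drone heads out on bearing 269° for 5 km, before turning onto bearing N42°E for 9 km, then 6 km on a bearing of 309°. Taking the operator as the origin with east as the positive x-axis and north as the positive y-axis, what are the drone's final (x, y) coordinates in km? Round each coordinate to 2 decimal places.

Leg 1 (269°, 5 km): east 5 sin 269° = -5.00, north 5 cos 269° = -0.09
Leg 2 (N42°E, 9 km): east 9 sin 42° = 6.02, north 9 cos 42° = 6.69
Leg 3 (309°, 6 km): east 6 sin 309° = -4.66, north 6 cos 309° = 3.78
Summing: -3.64 km east, 10.38 km north → (-3.64, 10.38).

(-3.64, 10.38)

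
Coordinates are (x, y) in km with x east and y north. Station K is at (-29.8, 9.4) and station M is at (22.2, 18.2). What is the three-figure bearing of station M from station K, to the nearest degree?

080°

Δeast = 22.2 − -29.8 = 52.00; Δnorth = 18.2 − 9.4 = 8.80.
Bearing = atan2(Δeast, Δnorth) mod 360° = 80.39° ≈ 080°.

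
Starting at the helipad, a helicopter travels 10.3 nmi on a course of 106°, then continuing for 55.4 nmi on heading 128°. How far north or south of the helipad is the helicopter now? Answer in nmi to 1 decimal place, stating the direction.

Leg 1 (106°, 10.3 nmi): east 10.3 sin 106° = 9.90, north 10.3 cos 106° = -2.84
Leg 2 (128°, 55.4 nmi): east 55.4 sin 128° = 43.66, north 55.4 cos 128° = -34.11
Net north component: -36.95 nmi.

36.9 nmi south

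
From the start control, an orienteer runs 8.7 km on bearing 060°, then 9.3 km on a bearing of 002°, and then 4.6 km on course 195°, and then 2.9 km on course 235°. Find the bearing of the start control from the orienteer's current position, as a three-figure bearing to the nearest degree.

210°

Leg 1 (060°, 8.7 km): east 8.7 sin 60° = 7.53, north 8.7 cos 60° = 4.35
Leg 2 (002°, 9.3 km): east 9.3 sin 2° = 0.32, north 9.3 cos 2° = 9.29
Leg 3 (195°, 4.6 km): east 4.6 sin 195° = -1.19, north 4.6 cos 195° = -4.44
Leg 4 (235°, 2.9 km): east 2.9 sin 235° = -2.38, north 2.9 cos 235° = -1.66
Net displacement: 4.29 east, 7.54 north. Direction back to start is (-4.29, -7.54): bearing = atan2(-4.29, -7.54) mod 360° = 209.66° ≈ 210°.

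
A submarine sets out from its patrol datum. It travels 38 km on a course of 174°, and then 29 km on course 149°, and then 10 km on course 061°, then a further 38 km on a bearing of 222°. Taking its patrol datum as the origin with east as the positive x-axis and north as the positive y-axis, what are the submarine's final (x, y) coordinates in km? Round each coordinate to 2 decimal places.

(2.23, -86.04)

Leg 1 (174°, 38 km): east 38 sin 174° = 3.97, north 38 cos 174° = -37.79
Leg 2 (149°, 29 km): east 29 sin 149° = 14.94, north 29 cos 149° = -24.86
Leg 3 (061°, 10 km): east 10 sin 61° = 8.75, north 10 cos 61° = 4.85
Leg 4 (222°, 38 km): east 38 sin 222° = -25.43, north 38 cos 222° = -28.24
Summing: 2.23 km east, -86.04 km north → (2.23, -86.04).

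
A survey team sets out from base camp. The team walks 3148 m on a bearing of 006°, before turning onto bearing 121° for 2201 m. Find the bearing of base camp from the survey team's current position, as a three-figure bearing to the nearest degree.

Leg 1 (006°, 3148 m): east 3148 sin 6° = 329.06, north 3148 cos 6° = 3130.75
Leg 2 (121°, 2201 m): east 2201 sin 121° = 1886.63, north 2201 cos 121° = -1133.60
Net displacement: 2215.68 east, 1997.16 north. Direction back to start is (-2215.68, -1997.16): bearing = atan2(-2215.68, -1997.16) mod 360° = 227.97° ≈ 228°.

228°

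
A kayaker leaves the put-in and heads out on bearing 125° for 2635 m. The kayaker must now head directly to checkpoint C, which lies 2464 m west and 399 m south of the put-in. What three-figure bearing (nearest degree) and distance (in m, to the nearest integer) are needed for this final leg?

Leg 1 (125°, 2635 m): east 2635 sin 125° = 2158.47, north 2635 cos 125° = -1511.37
Current position: (2158.47, -1511.37). Target: (-2464, -399). Remaining: Δeast = -4622.47, Δnorth = 1112.37.
Bearing = atan2(-4622.47, 1112.37) mod 360° = 283.53°; distance = √((-4622.47)² + (1112.37)²) = 4754.426 m.

284°, 4754 m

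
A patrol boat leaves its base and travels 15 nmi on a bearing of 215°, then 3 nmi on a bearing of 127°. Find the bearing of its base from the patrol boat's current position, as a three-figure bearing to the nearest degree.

024°

Leg 1 (215°, 15 nmi): east 15 sin 215° = -8.60, north 15 cos 215° = -12.29
Leg 2 (127°, 3 nmi): east 3 sin 127° = 2.40, north 3 cos 127° = -1.81
Net displacement: -6.21 east, -14.09 north. Direction back to start is (6.21, 14.09): bearing = atan2(6.21, 14.09) mod 360° = 23.77° ≈ 024°.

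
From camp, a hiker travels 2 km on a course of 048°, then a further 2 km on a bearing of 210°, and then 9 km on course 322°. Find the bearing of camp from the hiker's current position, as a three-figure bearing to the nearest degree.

143°

Leg 1 (048°, 2 km): east 2 sin 48° = 1.49, north 2 cos 48° = 1.34
Leg 2 (210°, 2 km): east 2 sin 210° = -1.00, north 2 cos 210° = -1.73
Leg 3 (322°, 9 km): east 9 sin 322° = -5.54, north 9 cos 322° = 7.09
Net displacement: -5.05 east, 6.70 north. Direction back to start is (5.05, -6.70): bearing = atan2(5.05, -6.70) mod 360° = 142.96° ≈ 143°.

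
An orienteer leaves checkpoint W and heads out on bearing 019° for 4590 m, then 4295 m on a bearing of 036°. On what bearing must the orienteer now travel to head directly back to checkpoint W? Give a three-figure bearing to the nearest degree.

207°

Leg 1 (019°, 4590 m): east 4590 sin 19° = 1494.36, north 4590 cos 19° = 4339.93
Leg 2 (036°, 4295 m): east 4295 sin 36° = 2524.54, north 4295 cos 36° = 3474.73
Net displacement: 4018.90 east, 7814.66 north. Direction back to start is (-4018.90, -7814.66): bearing = atan2(-4018.90, -7814.66) mod 360° = 207.22° ≈ 207°.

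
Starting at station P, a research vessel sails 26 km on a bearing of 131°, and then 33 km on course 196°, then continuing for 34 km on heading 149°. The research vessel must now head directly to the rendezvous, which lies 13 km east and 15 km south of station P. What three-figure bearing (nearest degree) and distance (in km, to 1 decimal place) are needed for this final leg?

347°, 64.7 km

Leg 1 (131°, 26 km): east 26 sin 131° = 19.62, north 26 cos 131° = -17.06
Leg 2 (196°, 33 km): east 33 sin 196° = -9.10, north 33 cos 196° = -31.72
Leg 3 (149°, 34 km): east 34 sin 149° = 17.51, north 34 cos 149° = -29.14
Current position: (28.04, -77.92). Target: (13, -15). Remaining: Δeast = -15.04, Δnorth = 62.92.
Bearing = atan2(-15.04, 62.92) mod 360° = 346.56°; distance = √((-15.04)² + (62.92)²) = 64.695 km.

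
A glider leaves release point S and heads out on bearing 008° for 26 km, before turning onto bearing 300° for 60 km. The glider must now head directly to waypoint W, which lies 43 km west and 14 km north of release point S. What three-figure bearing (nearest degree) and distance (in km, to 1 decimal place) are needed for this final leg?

173°, 42.1 km

Leg 1 (008°, 26 km): east 26 sin 8° = 3.62, north 26 cos 8° = 25.75
Leg 2 (300°, 60 km): east 60 sin 300° = -51.96, north 60 cos 300° = 30.00
Current position: (-48.34, 55.75). Target: (-43, 14). Remaining: Δeast = 5.34, Δnorth = -41.75.
Bearing = atan2(5.34, -41.75) mod 360° = 172.71°; distance = √((5.34)² + (-41.75)²) = 42.087 km.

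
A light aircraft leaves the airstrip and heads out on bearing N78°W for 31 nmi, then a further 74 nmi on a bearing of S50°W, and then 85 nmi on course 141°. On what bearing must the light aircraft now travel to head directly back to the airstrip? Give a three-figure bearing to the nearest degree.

017°

Leg 1 (N78°W, 31 nmi): east 31 sin 282° = -30.32, north 31 cos 282° = 6.45
Leg 2 (S50°W, 74 nmi): east 74 sin 230° = -56.69, north 74 cos 230° = -47.57
Leg 3 (141°, 85 nmi): east 85 sin 141° = 53.49, north 85 cos 141° = -66.06
Net displacement: -33.52 east, -107.18 north. Direction back to start is (33.52, 107.18): bearing = atan2(33.52, 107.18) mod 360° = 17.37° ≈ 017°.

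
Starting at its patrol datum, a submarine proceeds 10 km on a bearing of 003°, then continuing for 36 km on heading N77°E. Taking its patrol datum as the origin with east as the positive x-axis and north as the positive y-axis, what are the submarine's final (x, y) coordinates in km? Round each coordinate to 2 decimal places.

Leg 1 (003°, 10 km): east 10 sin 3° = 0.52, north 10 cos 3° = 9.99
Leg 2 (N77°E, 36 km): east 36 sin 77° = 35.08, north 36 cos 77° = 8.10
Summing: 35.60 km east, 18.08 km north → (35.60, 18.08).

(35.60, 18.08)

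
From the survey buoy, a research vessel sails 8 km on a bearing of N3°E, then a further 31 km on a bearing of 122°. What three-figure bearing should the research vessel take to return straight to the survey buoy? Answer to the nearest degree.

Leg 1 (N3°E, 8 km): east 8 sin 3° = 0.42, north 8 cos 3° = 7.99
Leg 2 (122°, 31 km): east 31 sin 122° = 26.29, north 31 cos 122° = -16.43
Net displacement: 26.71 east, -8.44 north. Direction back to start is (-26.71, 8.44): bearing = atan2(-26.71, 8.44) mod 360° = 287.53° ≈ 288°.

288°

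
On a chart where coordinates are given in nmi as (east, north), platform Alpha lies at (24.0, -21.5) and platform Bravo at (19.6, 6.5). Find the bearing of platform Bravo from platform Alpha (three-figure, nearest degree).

351°

Δeast = 19.6 − 24.0 = -4.40; Δnorth = 6.5 − -21.5 = 28.00.
Bearing = atan2(Δeast, Δnorth) mod 360° = 351.07° ≈ 351°.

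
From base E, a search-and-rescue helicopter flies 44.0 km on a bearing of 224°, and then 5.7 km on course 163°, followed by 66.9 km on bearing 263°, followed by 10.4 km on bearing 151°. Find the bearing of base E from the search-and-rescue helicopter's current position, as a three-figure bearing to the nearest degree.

Leg 1 (224°, 44.0 km): east 44.0 sin 224° = -30.56, north 44.0 cos 224° = -31.65
Leg 2 (163°, 5.7 km): east 5.7 sin 163° = 1.67, north 5.7 cos 163° = -5.45
Leg 3 (263°, 66.9 km): east 66.9 sin 263° = -66.40, north 66.9 cos 263° = -8.15
Leg 4 (151°, 10.4 km): east 10.4 sin 151° = 5.04, north 10.4 cos 151° = -9.10
Net displacement: -90.26 east, -54.35 north. Direction back to start is (90.26, 54.35): bearing = atan2(90.26, 54.35) mod 360° = 58.94° ≈ 059°.

059°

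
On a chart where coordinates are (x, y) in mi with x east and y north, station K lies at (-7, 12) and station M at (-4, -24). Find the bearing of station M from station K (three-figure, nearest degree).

175°

Δeast = -4 − -7 = 3.00; Δnorth = -24 − 12 = -36.00.
Bearing = atan2(Δeast, Δnorth) mod 360° = 175.24° ≈ 175°.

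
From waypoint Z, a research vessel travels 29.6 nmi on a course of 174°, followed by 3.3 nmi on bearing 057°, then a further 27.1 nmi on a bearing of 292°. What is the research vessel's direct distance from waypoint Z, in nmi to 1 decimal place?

26.0 nmi

Leg 1 (174°, 29.6 nmi): east 29.6 sin 174° = 3.09, north 29.6 cos 174° = -29.44
Leg 2 (057°, 3.3 nmi): east 3.3 sin 57° = 2.77, north 3.3 cos 57° = 1.80
Leg 3 (292°, 27.1 nmi): east 27.1 sin 292° = -25.13, north 27.1 cos 292° = 10.15
Net: -19.27 east, -17.49 north. Distance = √((-19.27)² + (-17.49)²) = 26.019 nmi.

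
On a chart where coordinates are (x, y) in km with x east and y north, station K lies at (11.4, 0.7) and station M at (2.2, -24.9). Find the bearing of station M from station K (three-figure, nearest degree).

200°

Δeast = 2.2 − 11.4 = -9.20; Δnorth = -24.9 − 0.7 = -25.60.
Bearing = atan2(Δeast, Δnorth) mod 360° = 199.77° ≈ 200°.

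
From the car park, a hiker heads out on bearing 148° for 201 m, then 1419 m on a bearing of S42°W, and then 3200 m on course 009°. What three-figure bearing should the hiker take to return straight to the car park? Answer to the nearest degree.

Leg 1 (148°, 201 m): east 201 sin 148° = 106.51, north 201 cos 148° = -170.46
Leg 2 (S42°W, 1419 m): east 1419 sin 222° = -949.50, north 1419 cos 222° = -1054.52
Leg 3 (009°, 3200 m): east 3200 sin 9° = 500.59, north 3200 cos 9° = 3160.60
Net displacement: -342.39 east, 1935.62 north. Direction back to start is (342.39, -1935.62): bearing = atan2(342.39, -1935.62) mod 360° = 169.97° ≈ 170°.

170°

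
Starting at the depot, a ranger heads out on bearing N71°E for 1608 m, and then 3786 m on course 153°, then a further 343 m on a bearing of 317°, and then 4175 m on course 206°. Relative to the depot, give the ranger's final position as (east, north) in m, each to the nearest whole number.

(1175, -6351)

Leg 1 (N71°E, 1608 m): east 1608 sin 71° = 1520.39, north 1608 cos 71° = 523.51
Leg 2 (153°, 3786 m): east 3786 sin 153° = 1718.81, north 3786 cos 153° = -3373.35
Leg 3 (317°, 343 m): east 343 sin 317° = -233.93, north 343 cos 317° = 250.85
Leg 4 (206°, 4175 m): east 4175 sin 206° = -1830.20, north 4175 cos 206° = -3752.47
Summing: 1175.08 m east, -6351.45 m north → (1175, -6351).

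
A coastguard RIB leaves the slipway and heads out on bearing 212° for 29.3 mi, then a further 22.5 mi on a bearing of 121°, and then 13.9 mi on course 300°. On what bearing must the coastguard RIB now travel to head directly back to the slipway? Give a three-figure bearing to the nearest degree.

016°

Leg 1 (212°, 29.3 mi): east 29.3 sin 212° = -15.53, north 29.3 cos 212° = -24.85
Leg 2 (121°, 22.5 mi): east 22.5 sin 121° = 19.29, north 22.5 cos 121° = -11.59
Leg 3 (300°, 13.9 mi): east 13.9 sin 300° = -12.04, north 13.9 cos 300° = 6.95
Net displacement: -8.28 east, -29.49 north. Direction back to start is (8.28, 29.49): bearing = atan2(8.28, 29.49) mod 360° = 15.68° ≈ 016°.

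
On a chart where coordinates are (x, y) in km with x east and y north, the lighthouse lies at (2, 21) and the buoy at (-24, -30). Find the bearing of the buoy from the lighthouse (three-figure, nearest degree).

207°

Δeast = -24 − 2 = -26.00; Δnorth = -30 − 21 = -51.00.
Bearing = atan2(Δeast, Δnorth) mod 360° = 207.01° ≈ 207°.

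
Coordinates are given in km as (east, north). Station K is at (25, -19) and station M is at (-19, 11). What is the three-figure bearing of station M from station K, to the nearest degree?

304°

Δeast = -19 − 25 = -44.00; Δnorth = 11 − -19 = 30.00.
Bearing = atan2(Δeast, Δnorth) mod 360° = 304.29° ≈ 304°.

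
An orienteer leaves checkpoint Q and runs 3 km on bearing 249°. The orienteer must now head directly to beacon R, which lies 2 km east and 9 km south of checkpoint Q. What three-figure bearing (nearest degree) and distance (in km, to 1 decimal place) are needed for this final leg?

149°, 9.3 km

Leg 1 (249°, 3 km): east 3 sin 249° = -2.80, north 3 cos 249° = -1.08
Current position: (-2.80, -1.08). Target: (2, -9). Remaining: Δeast = 4.80, Δnorth = -7.92.
Bearing = atan2(4.80, -7.92) mod 360° = 148.79°; distance = √((4.80)² + (-7.92)²) = 9.266 km.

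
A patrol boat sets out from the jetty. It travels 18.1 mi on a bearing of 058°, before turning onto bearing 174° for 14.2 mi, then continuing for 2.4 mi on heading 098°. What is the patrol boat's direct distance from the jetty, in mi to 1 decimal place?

Leg 1 (058°, 18.1 mi): east 18.1 sin 58° = 15.35, north 18.1 cos 58° = 9.59
Leg 2 (174°, 14.2 mi): east 14.2 sin 174° = 1.48, north 14.2 cos 174° = -14.12
Leg 3 (098°, 2.4 mi): east 2.4 sin 98° = 2.38, north 2.4 cos 98° = -0.33
Net: 19.21 east, -4.86 north. Distance = √((19.21)² + (-4.86)²) = 19.817 mi.

19.8 mi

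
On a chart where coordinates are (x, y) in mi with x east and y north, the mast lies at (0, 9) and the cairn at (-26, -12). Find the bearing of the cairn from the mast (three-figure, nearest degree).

231°

Δeast = -26 − 0 = -26.00; Δnorth = -12 − 9 = -21.00.
Bearing = atan2(Δeast, Δnorth) mod 360° = 231.07° ≈ 231°.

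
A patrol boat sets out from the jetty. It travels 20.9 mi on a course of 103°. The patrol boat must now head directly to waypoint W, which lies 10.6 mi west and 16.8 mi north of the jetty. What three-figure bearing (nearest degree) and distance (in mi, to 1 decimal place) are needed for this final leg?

Leg 1 (103°, 20.9 mi): east 20.9 sin 103° = 20.36, north 20.9 cos 103° = -4.70
Current position: (20.36, -4.70). Target: (-10.6, 16.8). Remaining: Δeast = -30.96, Δnorth = 21.50.
Bearing = atan2(-30.96, 21.50) mod 360° = 304.78°; distance = √((-30.96)² + (21.50)²) = 37.698 mi.

305°, 37.7 mi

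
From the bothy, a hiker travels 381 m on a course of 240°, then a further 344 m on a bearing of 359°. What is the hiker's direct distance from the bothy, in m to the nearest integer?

Leg 1 (240°, 381 m): east 381 sin 240° = -329.96, north 381 cos 240° = -190.50
Leg 2 (359°, 344 m): east 344 sin 359° = -6.00, north 344 cos 359° = 343.95
Net: -335.96 east, 153.45 north. Distance = √((-335.96)² + (153.45)²) = 369.344 m.

369 m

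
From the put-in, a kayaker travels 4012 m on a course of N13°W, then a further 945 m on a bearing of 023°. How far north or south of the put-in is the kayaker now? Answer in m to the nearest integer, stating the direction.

Leg 1 (N13°W, 4012 m): east 4012 sin 347° = -902.50, north 4012 cos 347° = 3909.17
Leg 2 (023°, 945 m): east 945 sin 23° = 369.24, north 945 cos 23° = 869.88
Net north component: 4779.05 m.

4779 m north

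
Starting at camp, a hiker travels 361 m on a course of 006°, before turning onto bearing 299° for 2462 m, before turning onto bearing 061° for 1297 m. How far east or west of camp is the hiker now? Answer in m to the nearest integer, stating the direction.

981 m west

Leg 1 (006°, 361 m): east 361 sin 6° = 37.73, north 361 cos 6° = 359.02
Leg 2 (299°, 2462 m): east 2462 sin 299° = -2153.31, north 2462 cos 299° = 1193.60
Leg 3 (061°, 1297 m): east 1297 sin 61° = 1134.38, north 1297 cos 61° = 628.80
Net east component: -981.20 m.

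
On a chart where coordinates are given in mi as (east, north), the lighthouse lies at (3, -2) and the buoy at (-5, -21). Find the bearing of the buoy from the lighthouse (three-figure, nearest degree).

203°

Δeast = -5 − 3 = -8.00; Δnorth = -21 − -2 = -19.00.
Bearing = atan2(Δeast, Δnorth) mod 360° = 202.83° ≈ 203°.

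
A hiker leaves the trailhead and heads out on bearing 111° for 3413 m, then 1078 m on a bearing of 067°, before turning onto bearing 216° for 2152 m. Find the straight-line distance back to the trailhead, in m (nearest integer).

Leg 1 (111°, 3413 m): east 3413 sin 111° = 3186.31, north 3413 cos 111° = -1223.11
Leg 2 (067°, 1078 m): east 1078 sin 67° = 992.30, north 1078 cos 67° = 421.21
Leg 3 (216°, 2152 m): east 2152 sin 216° = -1264.91, north 2152 cos 216° = -1741.00
Net: 2913.70 east, -2542.91 north. Distance = √((2913.70)² + (-2542.91)²) = 3867.302 m.

3867 m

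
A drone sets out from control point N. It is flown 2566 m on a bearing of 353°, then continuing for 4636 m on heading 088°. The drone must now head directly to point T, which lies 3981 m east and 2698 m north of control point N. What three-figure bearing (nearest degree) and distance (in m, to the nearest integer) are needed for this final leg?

268°, 340 m

Leg 1 (353°, 2566 m): east 2566 sin 353° = -312.72, north 2566 cos 353° = 2546.87
Leg 2 (088°, 4636 m): east 4636 sin 88° = 4633.18, north 4636 cos 88° = 161.79
Current position: (4320.46, 2708.67). Target: (3981, 2698). Remaining: Δeast = -339.46, Δnorth = -10.67.
Bearing = atan2(-339.46, -10.67) mod 360° = 268.20°; distance = √((-339.46)² + (-10.67)²) = 339.627 m.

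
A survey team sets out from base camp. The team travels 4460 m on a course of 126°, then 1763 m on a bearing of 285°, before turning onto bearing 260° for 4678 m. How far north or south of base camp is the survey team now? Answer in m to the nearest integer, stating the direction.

2978 m south

Leg 1 (126°, 4460 m): east 4460 sin 126° = 3608.22, north 4460 cos 126° = -2621.52
Leg 2 (285°, 1763 m): east 1763 sin 285° = -1702.93, north 1763 cos 285° = 456.30
Leg 3 (260°, 4678 m): east 4678 sin 260° = -4606.93, north 4678 cos 260° = -812.33
Net north component: -2977.55 m.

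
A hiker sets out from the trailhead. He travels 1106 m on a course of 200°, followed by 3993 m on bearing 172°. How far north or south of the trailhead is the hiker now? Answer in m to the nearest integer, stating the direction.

Leg 1 (200°, 1106 m): east 1106 sin 200° = -378.27, north 1106 cos 200° = -1039.30
Leg 2 (172°, 3993 m): east 3993 sin 172° = 555.72, north 3993 cos 172° = -3954.14
Net north component: -4993.44 m.

4993 m south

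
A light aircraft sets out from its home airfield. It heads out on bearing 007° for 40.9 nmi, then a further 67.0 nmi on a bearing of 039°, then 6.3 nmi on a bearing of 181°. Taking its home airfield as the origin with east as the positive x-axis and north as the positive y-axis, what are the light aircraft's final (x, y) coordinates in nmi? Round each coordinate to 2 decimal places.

(47.04, 86.36)

Leg 1 (007°, 40.9 nmi): east 40.9 sin 7° = 4.98, north 40.9 cos 7° = 40.60
Leg 2 (039°, 67.0 nmi): east 67.0 sin 39° = 42.16, north 67.0 cos 39° = 52.07
Leg 3 (181°, 6.3 nmi): east 6.3 sin 181° = -0.11, north 6.3 cos 181° = -6.30
Summing: 47.04 nmi east, 86.36 nmi north → (47.04, 86.36).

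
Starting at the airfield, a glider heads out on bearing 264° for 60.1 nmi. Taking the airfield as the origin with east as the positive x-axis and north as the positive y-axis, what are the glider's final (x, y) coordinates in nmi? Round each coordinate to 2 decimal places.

Leg 1 (264°, 60.1 nmi): east 60.1 sin 264° = -59.77, north 60.1 cos 264° = -6.28
Summing: -59.77 nmi east, -6.28 nmi north → (-59.77, -6.28).

(-59.77, -6.28)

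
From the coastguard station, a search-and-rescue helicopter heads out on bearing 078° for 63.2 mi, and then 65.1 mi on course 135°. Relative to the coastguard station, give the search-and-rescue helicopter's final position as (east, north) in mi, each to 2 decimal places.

Leg 1 (078°, 63.2 mi): east 63.2 sin 78° = 61.82, north 63.2 cos 78° = 13.14
Leg 2 (135°, 65.1 mi): east 65.1 sin 135° = 46.03, north 65.1 cos 135° = -46.03
Summing: 107.85 mi east, -32.89 mi north → (107.85, -32.89).

(107.85, -32.89)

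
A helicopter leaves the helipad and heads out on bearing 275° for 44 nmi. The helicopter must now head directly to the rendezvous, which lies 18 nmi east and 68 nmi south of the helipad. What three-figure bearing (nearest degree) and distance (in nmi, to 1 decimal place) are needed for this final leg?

139°, 94.8 nmi

Leg 1 (275°, 44 nmi): east 44 sin 275° = -43.83, north 44 cos 275° = 3.83
Current position: (-43.83, 3.83). Target: (18, -68). Remaining: Δeast = 61.83, Δnorth = -71.83.
Bearing = atan2(61.83, -71.83) mod 360° = 139.28°; distance = √((61.83)² + (-71.83)²) = 94.781 nmi.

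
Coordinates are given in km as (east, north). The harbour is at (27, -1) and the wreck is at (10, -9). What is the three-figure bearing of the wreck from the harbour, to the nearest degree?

Δeast = 10 − 27 = -17.00; Δnorth = -9 − -1 = -8.00.
Bearing = atan2(Δeast, Δnorth) mod 360° = 244.80° ≈ 245°.

245°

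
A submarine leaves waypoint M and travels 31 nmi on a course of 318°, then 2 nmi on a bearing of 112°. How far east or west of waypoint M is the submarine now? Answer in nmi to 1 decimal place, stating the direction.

18.9 nmi west

Leg 1 (318°, 31 nmi): east 31 sin 318° = -20.74, north 31 cos 318° = 23.04
Leg 2 (112°, 2 nmi): east 2 sin 112° = 1.85, north 2 cos 112° = -0.75
Net east component: -18.89 nmi.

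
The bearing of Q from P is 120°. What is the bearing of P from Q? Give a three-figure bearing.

300°

Back-bearing = 120° + 180° = 300°.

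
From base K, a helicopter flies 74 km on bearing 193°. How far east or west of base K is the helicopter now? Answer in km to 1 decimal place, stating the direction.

16.6 km west

Leg 1 (193°, 74 km): east 74 sin 193° = -16.65, north 74 cos 193° = -72.10
Net east component: -16.65 km.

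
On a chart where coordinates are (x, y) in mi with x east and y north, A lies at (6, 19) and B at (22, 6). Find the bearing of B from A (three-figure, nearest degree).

Δeast = 22 − 6 = 16.00; Δnorth = 6 − 19 = -13.00.
Bearing = atan2(Δeast, Δnorth) mod 360° = 129.09° ≈ 129°.

129°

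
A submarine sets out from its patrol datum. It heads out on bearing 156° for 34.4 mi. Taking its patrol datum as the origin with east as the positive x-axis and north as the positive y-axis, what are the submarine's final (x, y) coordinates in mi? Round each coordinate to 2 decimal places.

(13.99, -31.43)

Leg 1 (156°, 34.4 mi): east 34.4 sin 156° = 13.99, north 34.4 cos 156° = -31.43
Summing: 13.99 mi east, -31.43 mi north → (13.99, -31.43).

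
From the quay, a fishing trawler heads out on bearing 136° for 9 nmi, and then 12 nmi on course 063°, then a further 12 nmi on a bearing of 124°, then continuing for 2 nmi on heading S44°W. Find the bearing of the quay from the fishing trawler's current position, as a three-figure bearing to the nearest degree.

Leg 1 (136°, 9 nmi): east 9 sin 136° = 6.25, north 9 cos 136° = -6.47
Leg 2 (063°, 12 nmi): east 12 sin 63° = 10.69, north 12 cos 63° = 5.45
Leg 3 (124°, 12 nmi): east 12 sin 124° = 9.95, north 12 cos 124° = -6.71
Leg 4 (S44°W, 2 nmi): east 2 sin 224° = -1.39, north 2 cos 224° = -1.44
Net displacement: 25.50 east, -9.18 north. Direction back to start is (-25.50, 9.18): bearing = atan2(-25.50, 9.18) mod 360° = 289.79° ≈ 290°.

290°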